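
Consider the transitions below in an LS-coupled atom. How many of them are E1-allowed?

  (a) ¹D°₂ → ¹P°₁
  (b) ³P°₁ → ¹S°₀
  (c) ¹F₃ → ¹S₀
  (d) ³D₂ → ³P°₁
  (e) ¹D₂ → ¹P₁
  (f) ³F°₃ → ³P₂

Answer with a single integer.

1

(a) forbidden (parity fails)
(b) forbidden (parity, ΔS fail)
(c) forbidden (parity, ΔL, ΔJ fail)
(d) allowed
(e) forbidden (parity fails)
(f) forbidden (ΔL fails)
Total allowed: 1 of 6.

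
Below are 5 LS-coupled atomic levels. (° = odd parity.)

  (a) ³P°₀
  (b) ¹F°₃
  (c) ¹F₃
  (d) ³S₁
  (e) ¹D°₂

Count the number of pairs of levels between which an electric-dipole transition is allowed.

(a)–(b): forbidden (parity, ΔS, ΔL, ΔJ).
(a)–(c): forbidden (ΔS, ΔL, ΔJ).
(a)–(d): allowed.
(a)–(e): forbidden (parity, ΔS, ΔJ).
(b)–(c): allowed.
(b)–(d): forbidden (ΔS, ΔL, ΔJ).
(b)–(e): forbidden (parity).
(c)–(d): forbidden (parity, ΔS, ΔL, ΔJ).
(c)–(e): allowed.
(d)–(e): forbidden (ΔS, ΔL).
Allowed pairs: 3 of 10.

3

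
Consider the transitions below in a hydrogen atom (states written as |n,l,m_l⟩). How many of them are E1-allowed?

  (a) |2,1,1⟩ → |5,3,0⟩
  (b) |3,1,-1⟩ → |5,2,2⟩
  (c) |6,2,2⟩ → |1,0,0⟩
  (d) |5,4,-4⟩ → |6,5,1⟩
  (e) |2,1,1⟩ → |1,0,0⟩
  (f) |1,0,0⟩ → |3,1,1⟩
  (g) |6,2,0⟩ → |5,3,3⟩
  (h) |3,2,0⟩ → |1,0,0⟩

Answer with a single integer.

2

(a) forbidden — Δl = +2 (E1 requires Δl = ±1)
(b) forbidden — Δm_l = +3 (E1 requires Δm_l = 0, ±1)
(c) forbidden — Δl = -2 (E1 requires Δl = ±1); Δm_l = -2 (E1 requires Δm_l = 0, ±1)
(d) forbidden — Δm_l = +5 (E1 requires Δm_l = 0, ±1)
(e) allowed
(f) allowed
(g) forbidden — Δm_l = +3 (E1 requires Δm_l = 0, ±1)
(h) forbidden — Δl = -2 (E1 requires Δl = ±1)
Total allowed: 2 of 8.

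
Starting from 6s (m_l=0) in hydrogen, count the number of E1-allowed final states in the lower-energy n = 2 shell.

3

E1 requires Δl = ±1, so l_f ∈ {-1, 1}; with 0 ≤ l_f ≤ n_f−1 = 1, the allowed l_f values are {1}.
For l_f = 1: m_f ∈ {m_i−1, m_i, m_i+1} ∩ [−1, 1] = {-1, 0, 1} → 3 states.
Total: 3.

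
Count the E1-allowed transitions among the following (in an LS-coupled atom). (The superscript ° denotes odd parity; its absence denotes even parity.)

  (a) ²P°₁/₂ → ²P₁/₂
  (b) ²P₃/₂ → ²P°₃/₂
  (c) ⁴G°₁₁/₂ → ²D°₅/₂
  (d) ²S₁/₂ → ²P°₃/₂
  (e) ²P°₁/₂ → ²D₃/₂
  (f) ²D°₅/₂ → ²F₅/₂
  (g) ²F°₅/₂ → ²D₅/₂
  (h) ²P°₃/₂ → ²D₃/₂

7

(a) allowed
(b) allowed
(c) forbidden (parity, ΔS, ΔL, ΔJ fail)
(d) allowed
(e) allowed
(f) allowed
(g) allowed
(h) allowed
Total allowed: 7 of 8.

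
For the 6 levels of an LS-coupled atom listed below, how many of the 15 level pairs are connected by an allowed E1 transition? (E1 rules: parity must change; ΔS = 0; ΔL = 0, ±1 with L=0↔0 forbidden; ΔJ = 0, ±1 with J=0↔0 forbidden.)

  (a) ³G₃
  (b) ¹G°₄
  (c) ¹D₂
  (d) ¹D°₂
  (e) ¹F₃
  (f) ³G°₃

(a)–(b): forbidden (ΔS).
(a)–(c): forbidden (parity, ΔS, ΔL).
(a)–(d): forbidden (ΔS, ΔL).
(a)–(e): forbidden (parity, ΔS).
(a)–(f): allowed.
(b)–(c): forbidden (ΔL, ΔJ).
(b)–(d): forbidden (parity, ΔL, ΔJ).
(b)–(e): allowed.
(b)–(f): forbidden (parity, ΔS).
(c)–(d): allowed.
(c)–(e): forbidden (parity).
(c)–(f): forbidden (ΔS, ΔL).
(d)–(e): allowed.
(d)–(f): forbidden (parity, ΔS, ΔL).
(e)–(f): forbidden (ΔS).
Allowed pairs: 4 of 15.

4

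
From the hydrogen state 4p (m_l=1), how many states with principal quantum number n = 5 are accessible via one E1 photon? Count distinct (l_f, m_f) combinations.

4

E1 requires Δl = ±1, so l_f ∈ {0, 2}; with 0 ≤ l_f ≤ n_f−1 = 4, the allowed l_f values are {0, 2}.
For l_f = 0: m_f ∈ {m_i−1, m_i, m_i+1} ∩ [−0, 0] = {0} → 1 state.
For l_f = 2: m_f ∈ {m_i−1, m_i, m_i+1} ∩ [−2, 2] = {0, 1, 2} → 3 states.
Total: 4.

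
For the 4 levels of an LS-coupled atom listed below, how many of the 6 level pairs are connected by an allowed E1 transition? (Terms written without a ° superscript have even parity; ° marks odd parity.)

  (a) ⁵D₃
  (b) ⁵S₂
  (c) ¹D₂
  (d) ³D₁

0

(a)–(b): forbidden (parity, ΔL).
(a)–(c): forbidden (parity, ΔS).
(a)–(d): forbidden (parity, ΔS, ΔJ).
(b)–(c): forbidden (parity, ΔS, ΔL).
(b)–(d): forbidden (parity, ΔS, ΔL).
(c)–(d): forbidden (parity, ΔS).
Allowed pairs: 0 of 6.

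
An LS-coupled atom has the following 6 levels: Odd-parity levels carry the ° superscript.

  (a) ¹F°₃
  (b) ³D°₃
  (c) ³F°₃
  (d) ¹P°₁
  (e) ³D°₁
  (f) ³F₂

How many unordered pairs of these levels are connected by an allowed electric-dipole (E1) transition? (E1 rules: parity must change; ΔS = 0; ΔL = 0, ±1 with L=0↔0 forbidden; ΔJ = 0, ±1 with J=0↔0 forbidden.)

(a)–(b): forbidden (parity, ΔS).
(a)–(c): forbidden (parity, ΔS).
(a)–(d): forbidden (parity, ΔL, ΔJ).
(a)–(e): forbidden (parity, ΔS, ΔJ).
(a)–(f): forbidden (ΔS).
(b)–(c): forbidden (parity).
(b)–(d): forbidden (parity, ΔS, ΔJ).
(b)–(e): forbidden (parity, ΔJ).
(b)–(f): allowed.
(c)–(d): forbidden (parity, ΔS, ΔL, ΔJ).
(c)–(e): forbidden (parity, ΔJ).
(c)–(f): allowed.
(d)–(e): forbidden (parity, ΔS).
(d)–(f): forbidden (ΔS, ΔL).
(e)–(f): allowed.
Allowed pairs: 3 of 15.

3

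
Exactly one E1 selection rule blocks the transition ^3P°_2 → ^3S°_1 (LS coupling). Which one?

parity

Reading off the term symbols: S 1→1, L 1→0, J 2→1, parity odd→odd.
Parity must change: odd → odd — ✗.
ΔS = 0: S: 1 → 1 — ✓.
ΔL = 0, ±1 (not L=0↔0): L: 1 → 0, ΔL = -1 — ✓.
ΔJ = 0, ±1 (not J=0↔0): J: 2 → 1, ΔJ = -1 — ✓.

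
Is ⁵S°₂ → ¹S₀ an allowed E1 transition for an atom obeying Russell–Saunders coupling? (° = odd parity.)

forbidden

Parity must change: odd → even — passes.
ΔS = 0: S: 2 → 0 — fails.
ΔL = 0, ±1 (not L=0↔0): L: 0 → 0, ΔL = +0 — fails.
ΔJ = 0, ±1 (not J=0↔0): J: 2 → 0, ΔJ = -2 — fails.
Rule(s) violated: ΔS, ΔL, ΔJ.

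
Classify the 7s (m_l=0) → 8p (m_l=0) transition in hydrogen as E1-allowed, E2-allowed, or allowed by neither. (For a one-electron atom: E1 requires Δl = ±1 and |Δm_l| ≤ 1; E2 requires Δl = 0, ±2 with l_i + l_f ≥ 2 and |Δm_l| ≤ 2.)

Δl = 1 − 0 = +1; l_i + l_f = 1.
Δm_l = +0.
E1 (Δl = ±1, |Δm_l| ≤ 1): satisfied.
E2 (Δl = 0,±2, l_i+l_f ≥ 2, |Δm_l| ≤ 2): not satisfied.

E1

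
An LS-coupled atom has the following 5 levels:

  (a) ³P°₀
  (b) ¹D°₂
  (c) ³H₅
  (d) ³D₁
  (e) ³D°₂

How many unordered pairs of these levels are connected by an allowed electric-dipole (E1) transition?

2

(a)–(b): forbidden (parity, ΔS, ΔJ).
(a)–(c): forbidden (ΔL, ΔJ).
(a)–(d): allowed.
(a)–(e): forbidden (parity, ΔJ).
(b)–(c): forbidden (ΔS, ΔL, ΔJ).
(b)–(d): forbidden (ΔS).
(b)–(e): forbidden (parity, ΔS).
(c)–(d): forbidden (parity, ΔL, ΔJ).
(c)–(e): forbidden (ΔL, ΔJ).
(d)–(e): allowed.
Allowed pairs: 2 of 10.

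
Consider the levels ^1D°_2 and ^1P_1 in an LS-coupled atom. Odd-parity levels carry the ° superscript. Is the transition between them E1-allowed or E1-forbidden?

allowed

Reading off the term symbols: S 0→0, L 2→1, J 2→1, parity odd→even.
Parity must change: odd → even — ok.
ΔS = 0: S: 0 → 0 — ok.
ΔL = 0, ±1 (not L=0↔0): L: 2 → 1, ΔL = -1 — ok.
ΔJ = 0, ±1 (not J=0↔0): J: 2 → 1, ΔJ = -1 — ok.
All four E1 rules are satisfied.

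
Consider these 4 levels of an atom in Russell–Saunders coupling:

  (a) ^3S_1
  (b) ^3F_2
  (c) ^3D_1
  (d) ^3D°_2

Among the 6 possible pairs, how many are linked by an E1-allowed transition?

(a)–(b): forbidden (parity, ΔL).
(a)–(c): forbidden (parity, ΔL).
(a)–(d): forbidden (ΔL).
(b)–(c): forbidden (parity).
(b)–(d): allowed.
(c)–(d): allowed.
Allowed pairs: 2 of 6.

2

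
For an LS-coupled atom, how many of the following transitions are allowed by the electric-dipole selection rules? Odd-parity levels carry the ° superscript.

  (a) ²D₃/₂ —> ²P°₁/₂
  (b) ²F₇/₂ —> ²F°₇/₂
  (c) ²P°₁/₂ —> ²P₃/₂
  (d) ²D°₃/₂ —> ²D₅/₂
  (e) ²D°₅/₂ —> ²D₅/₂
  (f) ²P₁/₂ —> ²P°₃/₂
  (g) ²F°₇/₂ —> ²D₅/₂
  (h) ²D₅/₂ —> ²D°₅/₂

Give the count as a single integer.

8

(a) allowed
(b) allowed
(c) allowed
(d) allowed
(e) allowed
(f) allowed
(g) allowed
(h) allowed
Total allowed: 8 of 8.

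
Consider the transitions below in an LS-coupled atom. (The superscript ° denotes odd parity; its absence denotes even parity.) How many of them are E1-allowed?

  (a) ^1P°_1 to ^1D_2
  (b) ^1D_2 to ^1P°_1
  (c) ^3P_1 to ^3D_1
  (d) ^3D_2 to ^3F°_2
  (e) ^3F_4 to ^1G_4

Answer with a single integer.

(a) allowed
(b) allowed
(c) forbidden (parity fails)
(d) allowed
(e) forbidden (parity, ΔS fail)
Total allowed: 3 of 5.

3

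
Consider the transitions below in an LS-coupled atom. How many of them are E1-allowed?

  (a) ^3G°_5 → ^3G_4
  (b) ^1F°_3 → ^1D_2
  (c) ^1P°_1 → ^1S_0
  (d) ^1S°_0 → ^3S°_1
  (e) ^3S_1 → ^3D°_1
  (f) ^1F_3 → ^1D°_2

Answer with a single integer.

4

(a) allowed
(b) allowed
(c) allowed
(d) forbidden (parity, ΔS, ΔL fail)
(e) forbidden (ΔL fails)
(f) allowed
Total allowed: 4 of 6.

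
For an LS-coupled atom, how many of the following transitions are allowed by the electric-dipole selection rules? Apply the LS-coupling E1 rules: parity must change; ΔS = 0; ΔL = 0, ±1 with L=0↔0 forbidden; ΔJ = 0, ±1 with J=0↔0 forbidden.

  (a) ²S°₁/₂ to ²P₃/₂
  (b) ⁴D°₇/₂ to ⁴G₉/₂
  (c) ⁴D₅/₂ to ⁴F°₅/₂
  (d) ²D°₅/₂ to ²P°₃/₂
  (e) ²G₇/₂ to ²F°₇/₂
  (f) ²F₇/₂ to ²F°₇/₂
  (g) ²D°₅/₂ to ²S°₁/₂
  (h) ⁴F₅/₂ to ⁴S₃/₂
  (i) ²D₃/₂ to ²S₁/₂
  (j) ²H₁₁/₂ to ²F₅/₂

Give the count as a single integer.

(a) allowed
(b) forbidden (ΔL fails)
(c) allowed
(d) forbidden (parity fails)
(e) allowed
(f) allowed
(g) forbidden (parity, ΔL, ΔJ fail)
(h) forbidden (parity, ΔL fail)
(i) forbidden (parity, ΔL fail)
(j) forbidden (parity, ΔL, ΔJ fail)
Total allowed: 4 of 10.

4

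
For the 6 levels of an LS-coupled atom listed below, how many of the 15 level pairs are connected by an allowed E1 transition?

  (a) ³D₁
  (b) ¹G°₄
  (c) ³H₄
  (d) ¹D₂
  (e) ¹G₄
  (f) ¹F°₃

3

(a)–(b): forbidden (ΔS, ΔL, ΔJ).
(a)–(c): forbidden (parity, ΔL, ΔJ).
(a)–(d): forbidden (parity, ΔS).
(a)–(e): forbidden (parity, ΔS, ΔL, ΔJ).
(a)–(f): forbidden (ΔS, ΔJ).
(b)–(c): forbidden (ΔS).
(b)–(d): forbidden (ΔL, ΔJ).
(b)–(e): allowed.
(b)–(f): forbidden (parity).
(c)–(d): forbidden (parity, ΔS, ΔL, ΔJ).
(c)–(e): forbidden (parity, ΔS).
(c)–(f): forbidden (ΔS, ΔL).
(d)–(e): forbidden (parity, ΔL, ΔJ).
(d)–(f): allowed.
(e)–(f): allowed.
Allowed pairs: 3 of 15.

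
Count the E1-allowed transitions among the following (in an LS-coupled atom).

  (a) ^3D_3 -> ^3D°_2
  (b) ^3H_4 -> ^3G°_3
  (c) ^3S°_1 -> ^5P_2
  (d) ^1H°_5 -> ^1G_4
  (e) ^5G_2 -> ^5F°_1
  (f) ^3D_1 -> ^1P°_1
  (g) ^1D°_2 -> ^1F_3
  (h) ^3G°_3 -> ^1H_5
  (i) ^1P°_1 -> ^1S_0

6

(a) allowed
(b) allowed
(c) forbidden (ΔS fails)
(d) allowed
(e) allowed
(f) forbidden (ΔS fails)
(g) allowed
(h) forbidden (ΔS, ΔJ fail)
(i) allowed
Total allowed: 6 of 9.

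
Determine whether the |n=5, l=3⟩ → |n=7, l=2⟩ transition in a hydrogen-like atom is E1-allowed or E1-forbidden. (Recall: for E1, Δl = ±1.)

allowed

Initial l = 3, final l = 2, so Δl = -1. E1 requires Δl = ±1: ✓.
All E1 selection rules are satisfied.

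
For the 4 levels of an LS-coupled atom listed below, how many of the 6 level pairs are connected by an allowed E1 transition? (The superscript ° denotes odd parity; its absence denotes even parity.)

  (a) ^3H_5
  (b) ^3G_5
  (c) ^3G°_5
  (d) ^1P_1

2

(a)–(b): forbidden (parity).
(a)–(c): allowed.
(a)–(d): forbidden (parity, ΔS, ΔL, ΔJ).
(b)–(c): allowed.
(b)–(d): forbidden (parity, ΔS, ΔL, ΔJ).
(c)–(d): forbidden (ΔS, ΔL, ΔJ).
Allowed pairs: 2 of 6.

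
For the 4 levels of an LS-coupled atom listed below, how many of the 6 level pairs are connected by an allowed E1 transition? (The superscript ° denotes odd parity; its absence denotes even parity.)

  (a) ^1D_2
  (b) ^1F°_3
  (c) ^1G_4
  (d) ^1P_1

2

(a)–(b): allowed.
(a)–(c): forbidden (parity, ΔL, ΔJ).
(a)–(d): forbidden (parity).
(b)–(c): allowed.
(b)–(d): forbidden (ΔL, ΔJ).
(c)–(d): forbidden (parity, ΔL, ΔJ).
Allowed pairs: 2 of 6.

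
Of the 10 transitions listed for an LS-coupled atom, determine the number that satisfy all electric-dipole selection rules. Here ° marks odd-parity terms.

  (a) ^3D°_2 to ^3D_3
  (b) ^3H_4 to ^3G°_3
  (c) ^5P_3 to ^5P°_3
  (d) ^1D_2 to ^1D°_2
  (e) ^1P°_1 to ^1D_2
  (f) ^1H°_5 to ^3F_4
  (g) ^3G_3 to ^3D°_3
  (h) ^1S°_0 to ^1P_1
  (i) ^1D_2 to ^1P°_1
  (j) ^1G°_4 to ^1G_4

(a) allowed
(b) allowed
(c) allowed
(d) allowed
(e) allowed
(f) forbidden (ΔS, ΔL fail)
(g) forbidden (ΔL fails)
(h) allowed
(i) allowed
(j) allowed
Total allowed: 8 of 10.

8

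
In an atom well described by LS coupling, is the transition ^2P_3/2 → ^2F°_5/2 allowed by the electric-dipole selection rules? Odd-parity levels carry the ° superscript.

forbidden

Parity must change: even → odd — ✓.
ΔS = 0: S: 1/2 → 1/2 — ✓.
ΔJ = 0, ±1 (not J=0↔0): J: 3/2 → 5/2, ΔJ = +1 — ✓.
ΔL = 0, ±1 (not L=0↔0): L: 1 → 3, ΔL = +2 — ✗.
Rule(s) violated: ΔL.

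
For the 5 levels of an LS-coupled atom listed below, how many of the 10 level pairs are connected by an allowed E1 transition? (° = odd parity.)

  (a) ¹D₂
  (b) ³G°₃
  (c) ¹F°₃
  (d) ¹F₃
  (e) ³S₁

(a)–(b): forbidden (ΔS, ΔL).
(a)–(c): allowed.
(a)–(d): forbidden (parity).
(a)–(e): forbidden (parity, ΔS, ΔL).
(b)–(c): forbidden (parity, ΔS).
(b)–(d): forbidden (ΔS).
(b)–(e): forbidden (ΔL, ΔJ).
(c)–(d): allowed.
(c)–(e): forbidden (ΔS, ΔL, ΔJ).
(d)–(e): forbidden (parity, ΔS, ΔL, ΔJ).
Allowed pairs: 2 of 10.

2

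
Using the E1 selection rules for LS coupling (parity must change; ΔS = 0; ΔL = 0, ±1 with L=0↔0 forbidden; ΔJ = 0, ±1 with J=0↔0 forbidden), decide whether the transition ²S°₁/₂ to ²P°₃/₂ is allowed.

Reading off the term symbols: S 1/2→1/2, L 0→1, J 1/2→3/2, parity odd→odd.
Parity must change: odd → odd — violated.
ΔS = 0: S: 1/2 → 1/2 — satisfied.
ΔL = 0, ±1 (not L=0↔0): L: 0 → 1, ΔL = +1 — satisfied.
ΔJ = 0, ±1 (not J=0↔0): J: 1/2 → 3/2, ΔJ = +1 — satisfied.
Rule(s) violated: parity.

forbidden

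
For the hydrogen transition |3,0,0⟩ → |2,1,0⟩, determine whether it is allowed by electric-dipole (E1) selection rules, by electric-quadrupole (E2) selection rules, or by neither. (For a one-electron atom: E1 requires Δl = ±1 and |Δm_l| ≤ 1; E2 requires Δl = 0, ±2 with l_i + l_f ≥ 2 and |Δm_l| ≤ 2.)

Δl = 1 − 0 = +1; l_i + l_f = 1.
Δm_l = +0.
E1 (Δl = ±1, |Δm_l| ≤ 1): satisfied.
E2 (Δl = 0,±2, l_i+l_f ≥ 2, |Δm_l| ≤ 2): not satisfied.

E1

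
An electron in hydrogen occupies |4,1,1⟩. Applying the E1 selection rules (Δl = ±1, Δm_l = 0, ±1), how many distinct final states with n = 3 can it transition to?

4

E1 requires Δl = ±1, so l_f ∈ {0, 2}; with 0 ≤ l_f ≤ n_f−1 = 2, the allowed l_f values are {0, 2}.
For l_f = 0: m_f ∈ {m_i−1, m_i, m_i+1} ∩ [−0, 0] = {0} → 1 state.
For l_f = 2: m_f ∈ {m_i−1, m_i, m_i+1} ∩ [−2, 2] = {0, 1, 2} → 3 states.
Total: 4.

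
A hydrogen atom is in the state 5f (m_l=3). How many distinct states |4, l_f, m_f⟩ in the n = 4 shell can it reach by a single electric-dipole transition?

E1 requires Δl = ±1, so l_f ∈ {2, 4}; with 0 ≤ l_f ≤ n_f−1 = 3, the allowed l_f values are {2}.
For l_f = 2: m_f ∈ {m_i−1, m_i, m_i+1} ∩ [−2, 2] = {2} → 1 state.
Total: 1.

1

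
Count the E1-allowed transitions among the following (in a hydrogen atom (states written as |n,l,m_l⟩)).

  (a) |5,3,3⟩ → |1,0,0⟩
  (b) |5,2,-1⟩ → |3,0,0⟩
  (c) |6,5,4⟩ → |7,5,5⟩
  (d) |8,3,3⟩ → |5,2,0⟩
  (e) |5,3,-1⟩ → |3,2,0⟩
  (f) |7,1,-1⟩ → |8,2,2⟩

1

(a) forbidden — Δl = -3 (E1 requires Δl = ±1); Δm_l = -3 (E1 requires Δm_l = 0, ±1)
(b) forbidden — Δl = -2 (E1 requires Δl = ±1)
(c) forbidden — Δl = +0 (E1 requires Δl = ±1)
(d) forbidden — Δm_l = -3 (E1 requires Δm_l = 0, ±1)
(e) allowed
(f) forbidden — Δm_l = +3 (E1 requires Δm_l = 0, ±1)
Total allowed: 1 of 6.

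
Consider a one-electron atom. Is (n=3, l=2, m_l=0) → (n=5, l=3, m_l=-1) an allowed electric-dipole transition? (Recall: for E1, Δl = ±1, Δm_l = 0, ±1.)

allowed

Initial l = 2, final l = 3, so Δl = +1. E1 requires Δl = ±1: satisfied.
Δm_l = -1 − (0) = -1. E1 requires Δm_l = 0, ±1: satisfied.
All E1 selection rules are satisfied.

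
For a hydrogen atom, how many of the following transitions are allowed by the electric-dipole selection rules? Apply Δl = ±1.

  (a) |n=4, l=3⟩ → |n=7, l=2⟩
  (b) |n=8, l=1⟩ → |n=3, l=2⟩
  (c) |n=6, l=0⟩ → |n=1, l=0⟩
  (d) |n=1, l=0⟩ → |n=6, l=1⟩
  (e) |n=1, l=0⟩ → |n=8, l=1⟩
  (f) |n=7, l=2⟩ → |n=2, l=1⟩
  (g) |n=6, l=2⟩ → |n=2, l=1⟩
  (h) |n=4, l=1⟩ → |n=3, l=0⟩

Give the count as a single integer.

(a) allowed
(b) allowed
(c) forbidden — Δl = +0 (E1 requires Δl = ±1)
(d) allowed
(e) allowed
(f) allowed
(g) allowed
(h) allowed
Total allowed: 7 of 8.

7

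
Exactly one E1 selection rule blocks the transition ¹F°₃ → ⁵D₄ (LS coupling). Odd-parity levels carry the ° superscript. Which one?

Reading off the term symbols: S 0→2, L 3→2, J 3→4, parity odd→even.
ΔL = 0, ±1 (not L=0↔0): L: 3 → 2, ΔL = -1 — ok.
ΔS = 0: S: 0 → 2 — fails.
ΔJ = 0, ±1 (not J=0↔0): J: 3 → 4, ΔJ = +1 — ok.
Parity must change: odd → even — ok.

the ΔS = 0 rule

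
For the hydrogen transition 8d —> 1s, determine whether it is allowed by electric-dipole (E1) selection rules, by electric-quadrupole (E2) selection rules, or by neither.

E2

Δl = 0 − 2 = -2; l_i + l_f = 2.
E1 (Δl = ±1): not satisfied.
E2 (Δl = 0,±2, l_i+l_f ≥ 2): satisfied.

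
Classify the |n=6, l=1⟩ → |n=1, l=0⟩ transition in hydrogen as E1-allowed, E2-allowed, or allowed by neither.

E1

Δl = 0 − 1 = -1; l_i + l_f = 1.
E1 (Δl = ±1): satisfied.
E2 (Δl = 0,±2, l_i+l_f ≥ 2): not satisfied.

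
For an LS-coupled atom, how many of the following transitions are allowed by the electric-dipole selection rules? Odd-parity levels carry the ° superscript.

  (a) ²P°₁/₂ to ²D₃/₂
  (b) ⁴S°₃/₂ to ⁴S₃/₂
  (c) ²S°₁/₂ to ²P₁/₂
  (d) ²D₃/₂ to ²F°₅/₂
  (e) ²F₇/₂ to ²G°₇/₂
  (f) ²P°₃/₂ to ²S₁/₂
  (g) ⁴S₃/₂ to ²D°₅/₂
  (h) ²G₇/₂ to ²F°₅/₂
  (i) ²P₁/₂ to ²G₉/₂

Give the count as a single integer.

(a) allowed
(b) forbidden (ΔL fails)
(c) allowed
(d) allowed
(e) allowed
(f) allowed
(g) forbidden (ΔS, ΔL fail)
(h) allowed
(i) forbidden (parity, ΔL, ΔJ fail)
Total allowed: 6 of 9.

6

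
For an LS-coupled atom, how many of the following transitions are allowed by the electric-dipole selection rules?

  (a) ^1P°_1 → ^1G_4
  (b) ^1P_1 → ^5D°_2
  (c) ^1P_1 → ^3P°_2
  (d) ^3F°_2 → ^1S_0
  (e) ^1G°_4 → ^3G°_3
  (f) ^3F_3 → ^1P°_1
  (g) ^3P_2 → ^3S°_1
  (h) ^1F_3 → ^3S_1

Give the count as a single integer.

(a) forbidden (ΔL, ΔJ fail)
(b) forbidden (ΔS fails)
(c) forbidden (ΔS fails)
(d) forbidden (ΔS, ΔL, ΔJ fail)
(e) forbidden (parity, ΔS fail)
(f) forbidden (ΔS, ΔL, ΔJ fail)
(g) allowed
(h) forbidden (parity, ΔS, ΔL, ΔJ fail)
Total allowed: 1 of 8.

1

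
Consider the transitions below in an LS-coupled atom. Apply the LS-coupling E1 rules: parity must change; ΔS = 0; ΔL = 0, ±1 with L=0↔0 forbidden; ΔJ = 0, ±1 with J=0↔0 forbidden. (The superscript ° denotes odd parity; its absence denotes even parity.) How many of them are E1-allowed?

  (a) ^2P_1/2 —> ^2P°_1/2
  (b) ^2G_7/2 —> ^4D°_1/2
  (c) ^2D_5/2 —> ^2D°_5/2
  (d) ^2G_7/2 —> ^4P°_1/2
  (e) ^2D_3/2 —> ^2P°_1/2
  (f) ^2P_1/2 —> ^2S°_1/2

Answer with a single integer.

(a) allowed
(b) forbidden (ΔS, ΔL, ΔJ fail)
(c) allowed
(d) forbidden (ΔS, ΔL, ΔJ fail)
(e) allowed
(f) allowed
Total allowed: 4 of 6.

4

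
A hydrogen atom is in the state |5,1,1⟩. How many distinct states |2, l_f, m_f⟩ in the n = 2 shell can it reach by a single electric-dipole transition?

E1 requires Δl = ±1, so l_f ∈ {0, 2}; with 0 ≤ l_f ≤ n_f−1 = 1, the allowed l_f values are {0}.
For l_f = 0: m_f ∈ {m_i−1, m_i, m_i+1} ∩ [−0, 0] = {0} → 1 state.
Total: 1.

1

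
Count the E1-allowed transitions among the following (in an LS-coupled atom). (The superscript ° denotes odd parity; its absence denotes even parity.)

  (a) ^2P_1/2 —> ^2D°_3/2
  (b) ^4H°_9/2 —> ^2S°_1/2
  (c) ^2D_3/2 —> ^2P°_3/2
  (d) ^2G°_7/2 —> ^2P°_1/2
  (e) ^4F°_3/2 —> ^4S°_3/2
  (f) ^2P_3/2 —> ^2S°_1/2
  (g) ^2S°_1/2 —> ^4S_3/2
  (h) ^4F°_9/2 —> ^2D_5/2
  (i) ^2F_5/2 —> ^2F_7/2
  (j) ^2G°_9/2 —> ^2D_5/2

3

(a) allowed
(b) forbidden (parity, ΔS, ΔL, ΔJ fail)
(c) allowed
(d) forbidden (parity, ΔL, ΔJ fail)
(e) forbidden (parity, ΔL fail)
(f) allowed
(g) forbidden (ΔS, ΔL fail)
(h) forbidden (ΔS, ΔJ fail)
(i) forbidden (parity fails)
(j) forbidden (ΔL, ΔJ fail)
Total allowed: 3 of 10.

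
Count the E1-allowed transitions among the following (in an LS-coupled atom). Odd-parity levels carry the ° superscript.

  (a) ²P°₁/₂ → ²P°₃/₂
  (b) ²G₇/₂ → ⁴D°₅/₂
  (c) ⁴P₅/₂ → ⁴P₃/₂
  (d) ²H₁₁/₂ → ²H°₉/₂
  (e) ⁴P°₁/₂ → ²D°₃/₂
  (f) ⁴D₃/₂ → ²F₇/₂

(a) forbidden (parity fails)
(b) forbidden (ΔS, ΔL fail)
(c) forbidden (parity fails)
(d) allowed
(e) forbidden (parity, ΔS fail)
(f) forbidden (parity, ΔS, ΔJ fail)
Total allowed: 1 of 6.

1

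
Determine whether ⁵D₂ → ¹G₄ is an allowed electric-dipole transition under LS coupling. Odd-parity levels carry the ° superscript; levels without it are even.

forbidden

Initial level: S=2, L=2, J=2, parity even. Final level: S=0, L=4, J=4, parity even.
Parity must change: even → even — fails.
ΔS = 0: S: 2 → 0 — fails.
ΔL = 0, ±1 (not L=0↔0): L: 2 → 4, ΔL = +2 — fails.
ΔJ = 0, ±1 (not J=0↔0): J: 2 → 4, ΔJ = +2 — fails.
Rule(s) violated: parity, ΔS, ΔL, ΔJ.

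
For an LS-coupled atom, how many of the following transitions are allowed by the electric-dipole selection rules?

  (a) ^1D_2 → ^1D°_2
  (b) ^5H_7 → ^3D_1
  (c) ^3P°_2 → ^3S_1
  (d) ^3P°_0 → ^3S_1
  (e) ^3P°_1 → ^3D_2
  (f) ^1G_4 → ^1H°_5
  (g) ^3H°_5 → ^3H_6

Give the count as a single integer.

(a) allowed
(b) forbidden (parity, ΔS, ΔL, ΔJ fail)
(c) allowed
(d) allowed
(e) allowed
(f) allowed
(g) allowed
Total allowed: 6 of 7.

6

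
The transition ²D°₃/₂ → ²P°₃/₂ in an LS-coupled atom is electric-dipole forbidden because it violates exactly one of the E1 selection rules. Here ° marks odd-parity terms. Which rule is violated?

parity

Initial level: S=1/2, L=2, J=3/2, parity odd. Final level: S=1/2, L=1, J=3/2, parity odd.
ΔS = 0: S: 1/2 → 1/2 — ✓.
Parity must change: odd → odd — ✗.
ΔJ = 0, ±1 (not J=0↔0): J: 3/2 → 3/2, ΔJ = +0 — ✓.
ΔL = 0, ±1 (not L=0↔0): L: 2 → 1, ΔL = -1 — ✓.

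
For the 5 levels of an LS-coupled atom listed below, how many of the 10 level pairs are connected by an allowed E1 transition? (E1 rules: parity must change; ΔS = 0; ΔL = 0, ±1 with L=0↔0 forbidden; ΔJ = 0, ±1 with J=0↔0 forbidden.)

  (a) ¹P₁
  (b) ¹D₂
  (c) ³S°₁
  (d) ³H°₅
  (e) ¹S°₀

1

(a)–(b): forbidden (parity).
(a)–(c): forbidden (ΔS).
(a)–(d): forbidden (ΔS, ΔL, ΔJ).
(a)–(e): allowed.
(b)–(c): forbidden (ΔS, ΔL).
(b)–(d): forbidden (ΔS, ΔL, ΔJ).
(b)–(e): forbidden (ΔL, ΔJ).
(c)–(d): forbidden (parity, ΔL, ΔJ).
(c)–(e): forbidden (parity, ΔS, ΔL).
(d)–(e): forbidden (parity, ΔS, ΔL, ΔJ).
Allowed pairs: 1 of 10.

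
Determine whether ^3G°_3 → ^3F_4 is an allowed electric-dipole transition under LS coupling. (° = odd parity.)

Reading off the term symbols: S 1→1, L 4→3, J 3→4, parity odd→even.
Parity must change: odd → even — passes.
ΔS = 0: S: 1 → 1 — passes.
ΔL = 0, ±1 (not L=0↔0): L: 4 → 3, ΔL = -1 — passes.
ΔJ = 0, ±1 (not J=0↔0): J: 3 → 4, ΔJ = +1 — passes.
All four E1 rules are satisfied.

allowed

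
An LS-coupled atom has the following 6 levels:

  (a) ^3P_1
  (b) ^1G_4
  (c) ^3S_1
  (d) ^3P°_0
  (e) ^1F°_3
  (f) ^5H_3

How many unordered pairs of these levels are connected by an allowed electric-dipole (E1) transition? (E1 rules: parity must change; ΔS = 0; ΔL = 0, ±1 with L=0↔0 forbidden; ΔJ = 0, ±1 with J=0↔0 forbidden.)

3

(a)–(b): forbidden (parity, ΔS, ΔL, ΔJ).
(a)–(c): forbidden (parity).
(a)–(d): allowed.
(a)–(e): forbidden (ΔS, ΔL, ΔJ).
(a)–(f): forbidden (parity, ΔS, ΔL, ΔJ).
(b)–(c): forbidden (parity, ΔS, ΔL, ΔJ).
(b)–(d): forbidden (ΔS, ΔL, ΔJ).
(b)–(e): allowed.
(b)–(f): forbidden (parity, ΔS).
(c)–(d): allowed.
(c)–(e): forbidden (ΔS, ΔL, ΔJ).
(c)–(f): forbidden (parity, ΔS, ΔL, ΔJ).
(d)–(e): forbidden (parity, ΔS, ΔL, ΔJ).
(d)–(f): forbidden (ΔS, ΔL, ΔJ).
(e)–(f): forbidden (ΔS, ΔL).
Allowed pairs: 3 of 15.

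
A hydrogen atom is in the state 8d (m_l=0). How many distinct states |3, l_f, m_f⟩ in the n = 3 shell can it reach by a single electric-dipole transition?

E1 requires Δl = ±1, so l_f ∈ {1, 3}; with 0 ≤ l_f ≤ n_f−1 = 2, the allowed l_f values are {1}.
For l_f = 1: m_f ∈ {m_i−1, m_i, m_i+1} ∩ [−1, 1] = {-1, 0, 1} → 3 states.
Total: 3.

3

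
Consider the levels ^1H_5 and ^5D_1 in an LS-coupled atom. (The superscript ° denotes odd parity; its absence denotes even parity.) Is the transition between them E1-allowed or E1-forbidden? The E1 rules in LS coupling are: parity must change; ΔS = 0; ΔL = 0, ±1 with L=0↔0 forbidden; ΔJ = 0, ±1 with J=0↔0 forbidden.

forbidden

Initial level: S=0, L=5, J=5, parity even. Final level: S=2, L=2, J=1, parity even.
ΔJ = 0, ±1 (not J=0↔0): J: 5 → 1, ΔJ = -4 — violated.
ΔL = 0, ±1 (not L=0↔0): L: 5 → 2, ΔL = -3 — violated.
Parity must change: even → even — violated.
ΔS = 0: S: 0 → 2 — violated.
Rule(s) violated: parity, ΔS, ΔL, ΔJ.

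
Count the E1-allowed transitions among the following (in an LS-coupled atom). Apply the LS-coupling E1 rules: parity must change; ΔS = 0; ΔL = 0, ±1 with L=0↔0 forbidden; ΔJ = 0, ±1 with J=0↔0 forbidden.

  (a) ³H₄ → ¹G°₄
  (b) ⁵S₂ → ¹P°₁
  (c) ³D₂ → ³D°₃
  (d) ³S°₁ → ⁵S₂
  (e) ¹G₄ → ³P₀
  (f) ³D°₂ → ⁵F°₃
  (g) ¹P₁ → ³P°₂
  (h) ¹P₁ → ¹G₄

1

(a) forbidden (ΔS fails)
(b) forbidden (ΔS fails)
(c) allowed
(d) forbidden (ΔS, ΔL fail)
(e) forbidden (parity, ΔS, ΔL, ΔJ fail)
(f) forbidden (parity, ΔS fail)
(g) forbidden (ΔS fails)
(h) forbidden (parity, ΔL, ΔJ fail)
Total allowed: 1 of 8.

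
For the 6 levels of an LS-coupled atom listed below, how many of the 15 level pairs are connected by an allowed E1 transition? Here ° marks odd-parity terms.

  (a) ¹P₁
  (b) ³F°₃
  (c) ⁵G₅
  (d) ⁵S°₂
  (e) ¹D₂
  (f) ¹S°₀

1

(a)–(b): forbidden (ΔS, ΔL, ΔJ).
(a)–(c): forbidden (parity, ΔS, ΔL, ΔJ).
(a)–(d): forbidden (ΔS).
(a)–(e): forbidden (parity).
(a)–(f): allowed.
(b)–(c): forbidden (ΔS, ΔJ).
(b)–(d): forbidden (parity, ΔS, ΔL).
(b)–(e): forbidden (ΔS).
(b)–(f): forbidden (parity, ΔS, ΔL, ΔJ).
(c)–(d): forbidden (ΔL, ΔJ).
(c)–(e): forbidden (parity, ΔS, ΔL, ΔJ).
(c)–(f): forbidden (ΔS, ΔL, ΔJ).
(d)–(e): forbidden (ΔS, ΔL).
(d)–(f): forbidden (parity, ΔS, ΔL, ΔJ).
(e)–(f): forbidden (ΔL, ΔJ).
Allowed pairs: 1 of 15.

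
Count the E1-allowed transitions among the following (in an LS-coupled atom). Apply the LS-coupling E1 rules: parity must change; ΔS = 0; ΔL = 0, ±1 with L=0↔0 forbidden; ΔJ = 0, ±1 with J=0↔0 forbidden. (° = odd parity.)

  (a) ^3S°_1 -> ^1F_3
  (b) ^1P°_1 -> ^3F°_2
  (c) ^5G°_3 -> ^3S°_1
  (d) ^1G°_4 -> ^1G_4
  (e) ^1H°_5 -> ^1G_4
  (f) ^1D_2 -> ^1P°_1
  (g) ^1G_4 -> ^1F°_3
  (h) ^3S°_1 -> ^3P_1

(a) forbidden (ΔS, ΔL, ΔJ fail)
(b) forbidden (parity, ΔS, ΔL fail)
(c) forbidden (parity, ΔS, ΔL, ΔJ fail)
(d) allowed
(e) allowed
(f) allowed
(g) allowed
(h) allowed
Total allowed: 5 of 8.

5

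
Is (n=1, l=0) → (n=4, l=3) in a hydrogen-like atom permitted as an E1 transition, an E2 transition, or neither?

Δl = 3 − 0 = +3; l_i + l_f = 3.
E1 (Δl = ±1): not satisfied.
E2 (Δl = 0,±2, l_i+l_f ≥ 2): not satisfied.

neither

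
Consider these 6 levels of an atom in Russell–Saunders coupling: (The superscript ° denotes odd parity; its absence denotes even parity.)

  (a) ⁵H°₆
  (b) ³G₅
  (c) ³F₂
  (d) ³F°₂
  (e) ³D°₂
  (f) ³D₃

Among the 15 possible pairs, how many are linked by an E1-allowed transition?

4

(a)–(b): forbidden (ΔS).
(a)–(c): forbidden (ΔS, ΔL, ΔJ).
(a)–(d): forbidden (parity, ΔS, ΔL, ΔJ).
(a)–(e): forbidden (parity, ΔS, ΔL, ΔJ).
(a)–(f): forbidden (ΔS, ΔL, ΔJ).
(b)–(c): forbidden (parity, ΔJ).
(b)–(d): forbidden (ΔJ).
(b)–(e): forbidden (ΔL, ΔJ).
(b)–(f): forbidden (parity, ΔL, ΔJ).
(c)–(d): allowed.
(c)–(e): allowed.
(c)–(f): forbidden (parity).
(d)–(e): forbidden (parity).
(d)–(f): allowed.
(e)–(f): allowed.
Allowed pairs: 4 of 15.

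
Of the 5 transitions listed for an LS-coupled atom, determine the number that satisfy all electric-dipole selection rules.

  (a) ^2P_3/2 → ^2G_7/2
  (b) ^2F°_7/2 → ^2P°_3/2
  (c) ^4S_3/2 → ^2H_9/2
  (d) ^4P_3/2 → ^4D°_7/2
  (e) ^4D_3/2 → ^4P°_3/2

(a) forbidden (parity, ΔL, ΔJ fail)
(b) forbidden (parity, ΔL, ΔJ fail)
(c) forbidden (parity, ΔS, ΔL, ΔJ fail)
(d) forbidden (ΔJ fails)
(e) allowed
Total allowed: 1 of 5.

1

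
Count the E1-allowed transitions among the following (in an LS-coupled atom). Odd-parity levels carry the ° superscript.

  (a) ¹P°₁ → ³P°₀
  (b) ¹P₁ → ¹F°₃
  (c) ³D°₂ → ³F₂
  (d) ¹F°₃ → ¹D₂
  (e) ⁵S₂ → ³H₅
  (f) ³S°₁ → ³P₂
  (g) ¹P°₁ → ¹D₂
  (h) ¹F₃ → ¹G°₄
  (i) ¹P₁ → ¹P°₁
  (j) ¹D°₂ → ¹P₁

7

(a) forbidden (parity, ΔS fail)
(b) forbidden (ΔL, ΔJ fail)
(c) allowed
(d) allowed
(e) forbidden (parity, ΔS, ΔL, ΔJ fail)
(f) allowed
(g) allowed
(h) allowed
(i) allowed
(j) allowed
Total allowed: 7 of 10.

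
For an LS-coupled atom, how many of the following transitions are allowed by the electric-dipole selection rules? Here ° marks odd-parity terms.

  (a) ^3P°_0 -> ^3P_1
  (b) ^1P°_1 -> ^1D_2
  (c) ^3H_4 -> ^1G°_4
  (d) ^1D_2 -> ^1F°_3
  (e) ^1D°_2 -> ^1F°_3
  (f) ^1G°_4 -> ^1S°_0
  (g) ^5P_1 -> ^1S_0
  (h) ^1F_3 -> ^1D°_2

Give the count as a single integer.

(a) allowed
(b) allowed
(c) forbidden (ΔS fails)
(d) allowed
(e) forbidden (parity fails)
(f) forbidden (parity, ΔL, ΔJ fail)
(g) forbidden (parity, ΔS fail)
(h) allowed
Total allowed: 4 of 8.

4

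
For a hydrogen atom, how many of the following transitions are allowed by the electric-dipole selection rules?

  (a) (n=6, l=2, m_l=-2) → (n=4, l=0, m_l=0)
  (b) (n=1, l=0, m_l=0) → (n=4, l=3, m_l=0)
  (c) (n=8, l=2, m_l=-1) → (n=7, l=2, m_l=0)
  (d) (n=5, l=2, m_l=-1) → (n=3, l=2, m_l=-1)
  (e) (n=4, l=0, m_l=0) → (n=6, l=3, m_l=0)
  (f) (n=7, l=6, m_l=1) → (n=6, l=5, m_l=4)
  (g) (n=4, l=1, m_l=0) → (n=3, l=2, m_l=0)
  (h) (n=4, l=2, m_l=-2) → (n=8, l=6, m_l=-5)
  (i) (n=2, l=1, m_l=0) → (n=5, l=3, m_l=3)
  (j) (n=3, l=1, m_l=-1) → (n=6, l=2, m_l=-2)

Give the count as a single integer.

(a) forbidden — Δl = -2 (E1 requires Δl = ±1); Δm_l = +2 (E1 requires Δm_l = 0, ±1)
(b) forbidden — Δl = +3 (E1 requires Δl = ±1)
(c) forbidden — Δl = +0 (E1 requires Δl = ±1)
(d) forbidden — Δl = +0 (E1 requires Δl = ±1)
(e) forbidden — Δl = +3 (E1 requires Δl = ±1)
(f) forbidden — Δm_l = +3 (E1 requires Δm_l = 0, ±1)
(g) allowed
(h) forbidden — Δl = +4 (E1 requires Δl = ±1); Δm_l = -3 (E1 requires Δm_l = 0, ±1)
(i) forbidden — Δl = +2 (E1 requires Δl = ±1); Δm_l = +3 (E1 requires Δm_l = 0, ±1)
(j) allowed
Total allowed: 2 of 10.

2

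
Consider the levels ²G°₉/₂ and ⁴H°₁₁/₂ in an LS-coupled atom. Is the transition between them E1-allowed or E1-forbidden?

forbidden

Parity must change: odd → odd — fails.
ΔS = 0: S: 1/2 → 3/2 — fails.
ΔL = 0, ±1 (not L=0↔0): L: 4 → 5, ΔL = +1 — ok.
ΔJ = 0, ±1 (not J=0↔0): J: 9/2 → 11/2, ΔJ = +1 — ok.
Rule(s) violated: parity, ΔS.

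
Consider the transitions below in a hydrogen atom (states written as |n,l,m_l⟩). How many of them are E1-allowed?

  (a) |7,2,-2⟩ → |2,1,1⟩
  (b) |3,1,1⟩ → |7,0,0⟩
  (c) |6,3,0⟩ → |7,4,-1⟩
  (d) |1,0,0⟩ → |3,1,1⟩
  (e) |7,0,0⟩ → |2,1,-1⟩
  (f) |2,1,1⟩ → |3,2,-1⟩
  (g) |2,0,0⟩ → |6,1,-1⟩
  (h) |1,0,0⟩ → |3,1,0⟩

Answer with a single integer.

6

(a) forbidden — Δm_l = +3 (E1 requires Δm_l = 0, ±1)
(b) allowed
(c) allowed
(d) allowed
(e) allowed
(f) forbidden — Δm_l = -2 (E1 requires Δm_l = 0, ±1)
(g) allowed
(h) allowed
Total allowed: 6 of 8.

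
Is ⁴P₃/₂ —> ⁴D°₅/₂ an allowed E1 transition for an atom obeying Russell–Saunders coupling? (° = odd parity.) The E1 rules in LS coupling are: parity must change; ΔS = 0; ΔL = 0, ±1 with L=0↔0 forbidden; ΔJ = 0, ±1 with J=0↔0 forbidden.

allowed

ΔS = 0: S: 3/2 → 3/2 — ok.
ΔJ = 0, ±1 (not J=0↔0): J: 3/2 → 5/2, ΔJ = +1 — ok.
ΔL = 0, ±1 (not L=0↔0): L: 1 → 2, ΔL = +1 — ok.
Parity must change: even → odd — ok.
All four E1 rules are satisfied.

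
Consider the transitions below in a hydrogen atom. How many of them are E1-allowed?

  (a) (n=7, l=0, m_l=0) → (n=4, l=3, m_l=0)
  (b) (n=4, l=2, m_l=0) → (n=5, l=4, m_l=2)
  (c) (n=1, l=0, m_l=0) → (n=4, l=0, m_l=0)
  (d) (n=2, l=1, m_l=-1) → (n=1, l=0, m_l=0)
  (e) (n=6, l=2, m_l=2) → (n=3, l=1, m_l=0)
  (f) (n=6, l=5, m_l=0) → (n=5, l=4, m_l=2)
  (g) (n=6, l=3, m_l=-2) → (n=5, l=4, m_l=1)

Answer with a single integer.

1

(a) forbidden — Δl = +3 (E1 requires Δl = ±1)
(b) forbidden — Δl = +2 (E1 requires Δl = ±1); Δm_l = +2 (E1 requires Δm_l = 0, ±1)
(c) forbidden — Δl = +0 (E1 requires Δl = ±1)
(d) allowed
(e) forbidden — Δm_l = -2 (E1 requires Δm_l = 0, ±1)
(f) forbidden — Δm_l = +2 (E1 requires Δm_l = 0, ±1)
(g) forbidden — Δm_l = +3 (E1 requires Δm_l = 0, ±1)
Total allowed: 1 of 7.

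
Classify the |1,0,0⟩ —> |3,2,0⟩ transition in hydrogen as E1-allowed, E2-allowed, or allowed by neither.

Δl = 2 − 0 = +2; l_i + l_f = 2.
Δm_l = +0.
E1 (Δl = ±1, |Δm_l| ≤ 1): not satisfied.
E2 (Δl = 0,±2, l_i+l_f ≥ 2, |Δm_l| ≤ 2): satisfied.

E2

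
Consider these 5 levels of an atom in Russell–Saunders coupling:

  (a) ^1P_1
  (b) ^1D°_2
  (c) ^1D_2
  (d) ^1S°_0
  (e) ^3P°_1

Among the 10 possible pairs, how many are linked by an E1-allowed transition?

3

(a)–(b): allowed.
(a)–(c): forbidden (parity).
(a)–(d): allowed.
(a)–(e): forbidden (ΔS).
(b)–(c): allowed.
(b)–(d): forbidden (parity, ΔL, ΔJ).
(b)–(e): forbidden (parity, ΔS).
(c)–(d): forbidden (ΔL, ΔJ).
(c)–(e): forbidden (ΔS).
(d)–(e): forbidden (parity, ΔS).
Allowed pairs: 3 of 10.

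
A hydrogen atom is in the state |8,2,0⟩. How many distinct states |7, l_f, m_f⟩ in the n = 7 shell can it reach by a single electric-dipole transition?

6

E1 requires Δl = ±1, so l_f ∈ {1, 3}; with 0 ≤ l_f ≤ n_f−1 = 6, the allowed l_f values are {1, 3}.
For l_f = 1: m_f ∈ {m_i−1, m_i, m_i+1} ∩ [−1, 1] = {-1, 0, 1} → 3 states.
For l_f = 3: m_f ∈ {m_i−1, m_i, m_i+1} ∩ [−3, 3] = {-1, 0, 1} → 3 states.
Total: 6.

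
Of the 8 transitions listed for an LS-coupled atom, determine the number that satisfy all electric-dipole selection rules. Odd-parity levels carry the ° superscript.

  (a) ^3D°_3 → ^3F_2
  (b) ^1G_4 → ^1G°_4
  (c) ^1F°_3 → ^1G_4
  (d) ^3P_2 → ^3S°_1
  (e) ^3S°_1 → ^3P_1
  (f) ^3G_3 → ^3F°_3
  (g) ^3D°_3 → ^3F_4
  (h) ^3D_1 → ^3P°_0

8

(a) allowed
(b) allowed
(c) allowed
(d) allowed
(e) allowed
(f) allowed
(g) allowed
(h) allowed
Total allowed: 8 of 8.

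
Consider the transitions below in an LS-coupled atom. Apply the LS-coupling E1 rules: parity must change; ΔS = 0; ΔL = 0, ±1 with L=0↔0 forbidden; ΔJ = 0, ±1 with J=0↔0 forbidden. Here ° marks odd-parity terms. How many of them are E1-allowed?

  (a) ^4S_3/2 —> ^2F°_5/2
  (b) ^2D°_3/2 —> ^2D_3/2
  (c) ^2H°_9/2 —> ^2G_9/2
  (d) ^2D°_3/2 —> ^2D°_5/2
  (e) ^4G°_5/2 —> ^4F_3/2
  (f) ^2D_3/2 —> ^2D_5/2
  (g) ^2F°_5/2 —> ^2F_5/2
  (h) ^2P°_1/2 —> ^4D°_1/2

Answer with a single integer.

(a) forbidden (ΔS, ΔL fail)
(b) allowed
(c) allowed
(d) forbidden (parity fails)
(e) allowed
(f) forbidden (parity fails)
(g) allowed
(h) forbidden (parity, ΔS fail)
Total allowed: 4 of 8.

4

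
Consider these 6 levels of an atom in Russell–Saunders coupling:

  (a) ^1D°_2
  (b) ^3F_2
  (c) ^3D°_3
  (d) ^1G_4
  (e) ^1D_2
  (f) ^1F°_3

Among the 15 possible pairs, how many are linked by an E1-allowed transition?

4

(a)–(b): forbidden (ΔS).
(a)–(c): forbidden (parity, ΔS).
(a)–(d): forbidden (ΔL, ΔJ).
(a)–(e): allowed.
(a)–(f): forbidden (parity).
(b)–(c): allowed.
(b)–(d): forbidden (parity, ΔS, ΔJ).
(b)–(e): forbidden (parity, ΔS).
(b)–(f): forbidden (ΔS).
(c)–(d): forbidden (ΔS, ΔL).
(c)–(e): forbidden (ΔS).
(c)–(f): forbidden (parity, ΔS).
(d)–(e): forbidden (parity, ΔL, ΔJ).
(d)–(f): allowed.
(e)–(f): allowed.
Allowed pairs: 4 of 15.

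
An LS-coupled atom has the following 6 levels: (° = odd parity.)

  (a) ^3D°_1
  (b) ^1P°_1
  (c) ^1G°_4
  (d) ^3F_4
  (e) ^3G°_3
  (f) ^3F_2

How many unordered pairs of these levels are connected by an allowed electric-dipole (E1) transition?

3

(a)–(b): forbidden (parity, ΔS).
(a)–(c): forbidden (parity, ΔS, ΔL, ΔJ).
(a)–(d): forbidden (ΔJ).
(a)–(e): forbidden (parity, ΔL, ΔJ).
(a)–(f): allowed.
(b)–(c): forbidden (parity, ΔL, ΔJ).
(b)–(d): forbidden (ΔS, ΔL, ΔJ).
(b)–(e): forbidden (parity, ΔS, ΔL, ΔJ).
(b)–(f): forbidden (ΔS, ΔL).
(c)–(d): forbidden (ΔS).
(c)–(e): forbidden (parity, ΔS).
(c)–(f): forbidden (ΔS, ΔJ).
(d)–(e): allowed.
(d)–(f): forbidden (parity, ΔJ).
(e)–(f): allowed.
Allowed pairs: 3 of 15.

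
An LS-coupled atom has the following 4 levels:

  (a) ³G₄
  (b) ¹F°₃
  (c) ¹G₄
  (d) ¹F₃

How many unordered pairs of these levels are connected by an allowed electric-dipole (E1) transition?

2

(a)–(b): forbidden (ΔS).
(a)–(c): forbidden (parity, ΔS).
(a)–(d): forbidden (parity, ΔS).
(b)–(c): allowed.
(b)–(d): allowed.
(c)–(d): forbidden (parity).
Allowed pairs: 2 of 6.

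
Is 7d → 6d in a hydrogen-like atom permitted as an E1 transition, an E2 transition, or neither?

E2

Δl = 2 − 2 = +0; l_i + l_f = 4.
E1 (Δl = ±1): not satisfied.
E2 (Δl = 0,±2, l_i+l_f ≥ 2): satisfied.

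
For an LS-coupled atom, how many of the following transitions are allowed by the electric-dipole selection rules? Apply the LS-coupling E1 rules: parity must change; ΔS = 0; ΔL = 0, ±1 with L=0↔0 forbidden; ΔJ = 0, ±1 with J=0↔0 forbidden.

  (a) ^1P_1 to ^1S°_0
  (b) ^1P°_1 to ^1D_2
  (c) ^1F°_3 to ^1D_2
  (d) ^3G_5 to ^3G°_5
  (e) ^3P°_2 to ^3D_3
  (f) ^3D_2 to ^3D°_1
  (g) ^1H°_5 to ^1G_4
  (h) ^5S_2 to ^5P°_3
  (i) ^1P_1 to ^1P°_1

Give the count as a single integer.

(a) allowed
(b) allowed
(c) allowed
(d) allowed
(e) allowed
(f) allowed
(g) allowed
(h) allowed
(i) allowed
Total allowed: 9 of 9.

9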